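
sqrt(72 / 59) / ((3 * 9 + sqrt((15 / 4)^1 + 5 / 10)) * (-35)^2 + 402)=-14700 * sqrt(2006) / 262982321969 + 803448 * sqrt(118) / 262982321969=0.00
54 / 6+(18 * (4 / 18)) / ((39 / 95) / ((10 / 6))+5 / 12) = 56811 / 3779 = 15.03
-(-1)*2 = 2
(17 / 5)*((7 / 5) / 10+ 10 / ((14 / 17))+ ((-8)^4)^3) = 408880886652283 / 1750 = 233646220944.16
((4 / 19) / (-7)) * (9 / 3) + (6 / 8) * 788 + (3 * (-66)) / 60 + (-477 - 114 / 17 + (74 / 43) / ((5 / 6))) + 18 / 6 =105942939 / 972230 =108.97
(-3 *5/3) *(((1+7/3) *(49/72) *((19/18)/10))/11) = -4655/42768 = -0.11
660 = 660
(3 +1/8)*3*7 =525/8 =65.62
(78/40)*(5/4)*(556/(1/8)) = 10842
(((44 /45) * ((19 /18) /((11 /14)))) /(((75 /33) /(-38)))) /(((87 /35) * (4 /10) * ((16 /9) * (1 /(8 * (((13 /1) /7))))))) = -722722 /3915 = -184.60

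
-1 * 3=-3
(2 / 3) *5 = 10 / 3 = 3.33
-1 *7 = -7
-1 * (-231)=231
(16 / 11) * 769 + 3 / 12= 49227 / 44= 1118.80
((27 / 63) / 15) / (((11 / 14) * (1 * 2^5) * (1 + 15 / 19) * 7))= 19 / 209440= 0.00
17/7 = 2.43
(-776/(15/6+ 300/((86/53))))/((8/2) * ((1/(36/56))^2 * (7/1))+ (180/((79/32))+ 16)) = -26690229/1009701440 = -0.03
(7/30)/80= 7/2400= 0.00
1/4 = 0.25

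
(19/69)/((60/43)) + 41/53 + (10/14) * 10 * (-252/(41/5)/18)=-100975319/8996220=-11.22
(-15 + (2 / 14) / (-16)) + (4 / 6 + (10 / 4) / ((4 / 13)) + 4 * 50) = 65111 / 336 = 193.78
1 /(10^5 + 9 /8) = 8 /800009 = 0.00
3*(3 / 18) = 1 / 2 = 0.50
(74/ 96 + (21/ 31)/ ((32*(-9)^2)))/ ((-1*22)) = -0.04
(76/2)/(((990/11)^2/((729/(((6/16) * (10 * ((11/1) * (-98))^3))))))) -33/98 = -26364780807/78295409500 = -0.34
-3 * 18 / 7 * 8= -432 / 7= -61.71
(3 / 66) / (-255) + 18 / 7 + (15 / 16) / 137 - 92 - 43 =-5699428267 / 43039920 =-132.42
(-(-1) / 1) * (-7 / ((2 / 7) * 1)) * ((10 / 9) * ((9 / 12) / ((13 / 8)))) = -490 / 39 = -12.56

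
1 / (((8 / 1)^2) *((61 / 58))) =29 / 1952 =0.01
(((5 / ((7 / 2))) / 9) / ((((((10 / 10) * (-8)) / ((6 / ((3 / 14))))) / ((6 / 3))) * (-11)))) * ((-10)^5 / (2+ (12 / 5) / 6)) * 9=-1250000 / 33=-37878.79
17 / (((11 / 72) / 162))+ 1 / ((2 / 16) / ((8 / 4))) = 198464 / 11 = 18042.18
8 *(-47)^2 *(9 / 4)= 39762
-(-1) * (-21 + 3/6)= -41/2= -20.50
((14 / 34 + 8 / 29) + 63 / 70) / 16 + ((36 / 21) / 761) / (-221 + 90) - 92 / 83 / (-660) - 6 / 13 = -706873434400079 / 1960000936813920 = -0.36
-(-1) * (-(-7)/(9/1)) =7/9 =0.78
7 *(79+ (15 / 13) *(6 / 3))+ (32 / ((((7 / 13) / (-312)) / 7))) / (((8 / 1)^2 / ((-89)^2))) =-208821845 / 13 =-16063218.85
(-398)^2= 158404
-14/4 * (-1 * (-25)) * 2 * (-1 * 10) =1750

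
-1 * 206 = -206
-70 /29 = -2.41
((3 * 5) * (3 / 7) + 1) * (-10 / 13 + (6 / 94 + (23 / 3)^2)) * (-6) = -364960 / 141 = -2588.37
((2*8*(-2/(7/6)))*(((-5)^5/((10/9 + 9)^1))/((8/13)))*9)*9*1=54675000/49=1115816.33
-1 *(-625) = 625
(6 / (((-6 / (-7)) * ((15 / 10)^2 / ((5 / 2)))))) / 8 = 35 / 36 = 0.97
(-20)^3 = -8000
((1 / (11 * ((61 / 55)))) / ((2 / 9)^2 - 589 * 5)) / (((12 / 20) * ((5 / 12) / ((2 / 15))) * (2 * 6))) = -18 / 14551001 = -0.00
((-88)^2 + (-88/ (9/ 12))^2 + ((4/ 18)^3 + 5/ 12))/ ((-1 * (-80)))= 62727647/ 233280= 268.89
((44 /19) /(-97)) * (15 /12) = -55 /1843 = -0.03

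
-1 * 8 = -8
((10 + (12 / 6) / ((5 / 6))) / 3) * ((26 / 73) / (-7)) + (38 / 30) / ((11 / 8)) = 3996 / 5621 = 0.71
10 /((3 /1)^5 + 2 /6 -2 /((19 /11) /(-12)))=285 /7331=0.04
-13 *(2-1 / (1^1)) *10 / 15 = -26 / 3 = -8.67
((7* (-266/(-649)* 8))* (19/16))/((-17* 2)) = -17689/22066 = -0.80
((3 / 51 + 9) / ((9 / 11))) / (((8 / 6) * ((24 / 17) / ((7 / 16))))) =5929 / 2304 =2.57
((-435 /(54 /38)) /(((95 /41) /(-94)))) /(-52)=-55883 /234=-238.82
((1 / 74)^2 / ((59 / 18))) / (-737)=-9 / 119056454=-0.00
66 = 66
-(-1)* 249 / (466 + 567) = 249 / 1033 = 0.24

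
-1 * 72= -72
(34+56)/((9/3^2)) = 90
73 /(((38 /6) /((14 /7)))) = 438 /19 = 23.05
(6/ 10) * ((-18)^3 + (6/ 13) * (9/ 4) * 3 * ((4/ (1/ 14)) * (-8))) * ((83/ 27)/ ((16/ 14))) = -151641/ 13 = -11664.69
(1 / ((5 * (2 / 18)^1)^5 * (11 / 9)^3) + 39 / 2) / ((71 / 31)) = 7697581077 / 590631250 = 13.03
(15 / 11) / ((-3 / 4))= -20 / 11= -1.82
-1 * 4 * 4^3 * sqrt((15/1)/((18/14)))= -874.41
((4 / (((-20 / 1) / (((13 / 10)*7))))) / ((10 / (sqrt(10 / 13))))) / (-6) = 7*sqrt(130) / 3000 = 0.03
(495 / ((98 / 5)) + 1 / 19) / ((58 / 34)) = 801091 / 53998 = 14.84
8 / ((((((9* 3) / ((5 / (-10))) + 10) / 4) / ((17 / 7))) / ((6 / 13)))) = -816 / 1001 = -0.82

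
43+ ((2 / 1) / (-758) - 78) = -13266 / 379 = -35.00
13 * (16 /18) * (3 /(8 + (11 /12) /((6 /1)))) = 2496 /587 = 4.25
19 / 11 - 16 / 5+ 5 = 194 / 55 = 3.53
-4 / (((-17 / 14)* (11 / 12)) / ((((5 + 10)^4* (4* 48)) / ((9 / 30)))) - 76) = 21772800000 / 413683200187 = 0.05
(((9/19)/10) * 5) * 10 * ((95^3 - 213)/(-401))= -38572290/7619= -5062.64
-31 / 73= -0.42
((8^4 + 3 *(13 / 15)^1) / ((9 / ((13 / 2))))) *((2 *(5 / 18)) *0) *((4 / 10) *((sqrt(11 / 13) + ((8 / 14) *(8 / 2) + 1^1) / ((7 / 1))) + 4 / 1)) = 0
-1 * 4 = -4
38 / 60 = 19 / 30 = 0.63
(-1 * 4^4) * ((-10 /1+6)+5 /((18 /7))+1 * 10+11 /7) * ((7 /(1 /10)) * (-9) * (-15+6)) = -13812480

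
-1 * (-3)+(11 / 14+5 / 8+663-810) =-7985 / 56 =-142.59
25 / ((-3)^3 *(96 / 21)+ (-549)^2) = 175 / 2108943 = 0.00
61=61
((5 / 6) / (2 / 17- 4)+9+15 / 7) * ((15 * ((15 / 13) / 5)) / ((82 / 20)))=757325 / 82082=9.23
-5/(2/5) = -25/2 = -12.50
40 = 40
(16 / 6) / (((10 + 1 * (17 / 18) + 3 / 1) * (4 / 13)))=156 / 251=0.62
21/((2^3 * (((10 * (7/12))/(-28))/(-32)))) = 2016/5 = 403.20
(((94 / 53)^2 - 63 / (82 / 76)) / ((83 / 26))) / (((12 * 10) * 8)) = -8271211 / 458833296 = -0.02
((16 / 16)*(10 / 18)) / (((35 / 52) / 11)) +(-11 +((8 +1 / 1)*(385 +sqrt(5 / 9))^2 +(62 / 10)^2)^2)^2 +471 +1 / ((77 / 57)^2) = 68558741061832609365265488*sqrt(5) / 3125 +66029118182530405116961525201151576 / 20844140625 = 3216811041915513564225616.00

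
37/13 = 2.85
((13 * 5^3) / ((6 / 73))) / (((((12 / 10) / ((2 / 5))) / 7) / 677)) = 562163875 / 18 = 31231326.39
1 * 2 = 2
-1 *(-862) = 862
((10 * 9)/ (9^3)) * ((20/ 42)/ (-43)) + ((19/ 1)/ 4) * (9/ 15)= 4167151/ 1462860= 2.85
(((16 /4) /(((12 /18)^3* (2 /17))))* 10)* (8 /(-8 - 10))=-510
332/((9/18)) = 664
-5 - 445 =-450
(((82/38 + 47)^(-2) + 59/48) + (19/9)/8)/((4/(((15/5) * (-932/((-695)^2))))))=-10928196523/5056437082800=-0.00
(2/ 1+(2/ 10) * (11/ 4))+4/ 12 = 173/ 60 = 2.88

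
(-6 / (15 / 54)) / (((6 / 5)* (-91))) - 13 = -1165 / 91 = -12.80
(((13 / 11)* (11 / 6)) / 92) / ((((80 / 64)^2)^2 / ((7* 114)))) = 110656 / 14375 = 7.70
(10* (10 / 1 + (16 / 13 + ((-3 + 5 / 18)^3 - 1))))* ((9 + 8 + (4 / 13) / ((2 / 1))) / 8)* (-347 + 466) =-100015431985 / 3942432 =-25368.97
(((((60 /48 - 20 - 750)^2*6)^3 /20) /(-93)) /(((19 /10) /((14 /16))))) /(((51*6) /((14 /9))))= -4602823176886962890625 /82026496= -56113858342638.00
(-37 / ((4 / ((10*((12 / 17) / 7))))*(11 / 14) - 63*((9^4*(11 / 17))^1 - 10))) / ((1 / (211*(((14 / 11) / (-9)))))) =-0.00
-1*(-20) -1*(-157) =177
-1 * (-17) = 17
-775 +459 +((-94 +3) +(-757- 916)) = -2080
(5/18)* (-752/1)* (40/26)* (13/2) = -18800/9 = -2088.89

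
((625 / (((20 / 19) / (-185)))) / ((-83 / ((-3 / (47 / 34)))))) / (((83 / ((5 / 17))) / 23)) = -151584375 / 647566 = -234.08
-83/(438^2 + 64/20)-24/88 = -0.27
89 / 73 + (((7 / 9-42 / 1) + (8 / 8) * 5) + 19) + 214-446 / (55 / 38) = -3980216 / 36135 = -110.15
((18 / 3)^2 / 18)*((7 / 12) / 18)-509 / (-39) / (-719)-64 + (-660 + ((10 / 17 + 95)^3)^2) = 18587294912184767360567189 / 24366296603844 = 762828065929.91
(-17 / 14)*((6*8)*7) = -408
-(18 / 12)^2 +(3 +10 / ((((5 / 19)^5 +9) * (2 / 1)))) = 29096507 / 22288016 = 1.31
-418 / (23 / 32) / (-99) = 5.87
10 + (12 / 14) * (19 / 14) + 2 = 13.16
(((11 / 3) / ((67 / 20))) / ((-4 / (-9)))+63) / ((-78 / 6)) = -4386 / 871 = -5.04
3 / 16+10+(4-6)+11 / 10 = 743 / 80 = 9.29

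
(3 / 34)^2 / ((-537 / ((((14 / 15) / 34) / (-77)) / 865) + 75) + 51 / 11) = 33 / 5522713954852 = 0.00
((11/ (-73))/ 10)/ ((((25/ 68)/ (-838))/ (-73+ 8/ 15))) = -340678844/ 136875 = -2488.98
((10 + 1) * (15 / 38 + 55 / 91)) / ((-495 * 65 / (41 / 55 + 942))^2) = 97777452889 / 10362658556250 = 0.01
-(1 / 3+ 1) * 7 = -28 / 3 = -9.33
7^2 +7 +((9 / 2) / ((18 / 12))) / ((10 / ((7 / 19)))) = 10661 / 190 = 56.11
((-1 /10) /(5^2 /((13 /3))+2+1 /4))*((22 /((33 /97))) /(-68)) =1261 /106335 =0.01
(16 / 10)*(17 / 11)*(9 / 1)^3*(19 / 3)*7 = 4395384 / 55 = 79916.07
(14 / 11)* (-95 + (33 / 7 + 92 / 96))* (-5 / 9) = 75035 / 1188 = 63.16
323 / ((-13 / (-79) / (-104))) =-204136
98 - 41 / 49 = 4761 / 49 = 97.16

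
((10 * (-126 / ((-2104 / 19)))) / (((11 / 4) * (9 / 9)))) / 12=1995 / 5786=0.34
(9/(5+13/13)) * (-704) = -1056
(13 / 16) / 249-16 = -63731 / 3984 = -16.00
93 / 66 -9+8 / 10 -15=-2397 / 110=-21.79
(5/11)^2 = 25/121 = 0.21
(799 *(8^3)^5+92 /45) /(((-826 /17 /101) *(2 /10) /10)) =-10860489435227200687420 /3717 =-2921842732103094077.86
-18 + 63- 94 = -49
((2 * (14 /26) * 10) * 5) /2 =350 /13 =26.92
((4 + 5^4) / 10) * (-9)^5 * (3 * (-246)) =13705331949 / 5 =2741066389.80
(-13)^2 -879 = -710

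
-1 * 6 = -6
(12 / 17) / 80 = 3 / 340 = 0.01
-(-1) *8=8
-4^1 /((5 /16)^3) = -16384 /125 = -131.07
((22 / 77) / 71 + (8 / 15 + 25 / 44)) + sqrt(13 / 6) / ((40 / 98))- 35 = -30.29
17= 17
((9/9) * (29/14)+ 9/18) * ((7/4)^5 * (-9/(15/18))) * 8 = -583443/160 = -3646.52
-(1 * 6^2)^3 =-46656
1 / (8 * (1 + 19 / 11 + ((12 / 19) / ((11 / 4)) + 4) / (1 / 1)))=209 / 11632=0.02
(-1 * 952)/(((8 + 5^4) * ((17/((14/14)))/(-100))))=5600/633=8.85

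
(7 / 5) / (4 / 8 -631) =-14 / 6305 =-0.00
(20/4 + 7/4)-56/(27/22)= -4199/108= -38.88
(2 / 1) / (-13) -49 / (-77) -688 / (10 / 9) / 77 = -37833 / 5005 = -7.56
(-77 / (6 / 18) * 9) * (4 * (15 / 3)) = -41580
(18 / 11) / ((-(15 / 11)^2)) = -22 / 25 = -0.88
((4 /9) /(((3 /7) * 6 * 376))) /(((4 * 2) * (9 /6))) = 7 /182736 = 0.00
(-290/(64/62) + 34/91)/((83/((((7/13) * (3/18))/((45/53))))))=-2405617/6732960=-0.36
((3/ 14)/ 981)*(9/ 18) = 1/ 9156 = 0.00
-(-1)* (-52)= -52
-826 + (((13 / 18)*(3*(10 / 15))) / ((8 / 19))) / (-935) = -55606567 / 67320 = -826.00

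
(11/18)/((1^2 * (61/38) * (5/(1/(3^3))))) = 0.00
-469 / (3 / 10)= -4690 / 3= -1563.33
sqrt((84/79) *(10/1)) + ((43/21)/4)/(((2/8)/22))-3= 2 *sqrt(16590)/79 + 883/21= 45.31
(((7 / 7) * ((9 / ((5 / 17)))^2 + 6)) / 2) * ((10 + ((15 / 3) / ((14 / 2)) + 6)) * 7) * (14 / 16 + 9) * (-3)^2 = 1959802533 / 400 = 4899506.33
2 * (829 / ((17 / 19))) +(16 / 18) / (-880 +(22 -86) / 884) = 6892885859 / 3719736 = 1853.06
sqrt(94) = 9.70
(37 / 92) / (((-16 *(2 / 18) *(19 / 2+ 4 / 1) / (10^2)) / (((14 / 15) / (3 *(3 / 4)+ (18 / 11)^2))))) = -31339 / 98739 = -0.32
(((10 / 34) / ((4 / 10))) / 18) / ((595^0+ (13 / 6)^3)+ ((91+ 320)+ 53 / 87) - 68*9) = -4350 / 20149607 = -0.00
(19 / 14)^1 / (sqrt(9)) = 19 / 42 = 0.45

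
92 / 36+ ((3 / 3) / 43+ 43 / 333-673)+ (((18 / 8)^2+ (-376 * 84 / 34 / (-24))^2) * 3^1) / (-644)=-677.29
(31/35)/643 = 31/22505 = 0.00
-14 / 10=-7 / 5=-1.40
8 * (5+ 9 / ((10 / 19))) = 884 / 5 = 176.80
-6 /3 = -2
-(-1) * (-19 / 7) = -19 / 7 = -2.71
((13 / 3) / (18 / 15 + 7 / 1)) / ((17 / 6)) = 130 / 697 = 0.19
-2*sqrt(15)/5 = -1.55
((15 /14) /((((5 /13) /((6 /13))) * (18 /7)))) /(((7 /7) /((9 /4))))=9 /8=1.12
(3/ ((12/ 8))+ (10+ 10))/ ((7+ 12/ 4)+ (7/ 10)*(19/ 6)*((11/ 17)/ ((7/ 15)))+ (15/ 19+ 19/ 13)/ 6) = 1108536/ 677653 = 1.64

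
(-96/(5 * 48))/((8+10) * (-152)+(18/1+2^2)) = 1/6785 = 0.00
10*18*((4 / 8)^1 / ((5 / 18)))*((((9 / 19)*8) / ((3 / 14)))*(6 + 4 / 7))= 715392 / 19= 37652.21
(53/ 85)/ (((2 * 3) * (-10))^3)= -53/ 18360000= -0.00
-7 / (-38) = 0.18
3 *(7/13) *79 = 1659/13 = 127.62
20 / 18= 10 / 9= 1.11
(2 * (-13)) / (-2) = 13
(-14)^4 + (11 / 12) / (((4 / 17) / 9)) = 615217 / 16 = 38451.06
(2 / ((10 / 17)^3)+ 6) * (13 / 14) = 102869 / 7000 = 14.70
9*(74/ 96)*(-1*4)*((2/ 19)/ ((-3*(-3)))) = -37/ 114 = -0.32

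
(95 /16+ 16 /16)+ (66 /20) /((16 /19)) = 1737 /160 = 10.86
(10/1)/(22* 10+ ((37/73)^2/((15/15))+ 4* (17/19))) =1012510/22663603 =0.04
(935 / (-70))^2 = 178.41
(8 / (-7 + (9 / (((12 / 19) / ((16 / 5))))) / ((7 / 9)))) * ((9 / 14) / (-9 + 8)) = -180 / 1807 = -0.10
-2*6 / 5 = -12 / 5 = -2.40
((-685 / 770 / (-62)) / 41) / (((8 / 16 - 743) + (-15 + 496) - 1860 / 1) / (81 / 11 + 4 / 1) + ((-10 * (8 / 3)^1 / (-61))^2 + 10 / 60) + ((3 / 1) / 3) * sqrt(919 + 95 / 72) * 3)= -894679695034868250 / 362720549765299584805331 - 2400739024640625 * sqrt(132526) / 725441099530599169610662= -0.00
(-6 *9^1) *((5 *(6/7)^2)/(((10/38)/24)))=-886464/49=-18091.10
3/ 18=1/ 6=0.17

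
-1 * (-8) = 8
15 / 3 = 5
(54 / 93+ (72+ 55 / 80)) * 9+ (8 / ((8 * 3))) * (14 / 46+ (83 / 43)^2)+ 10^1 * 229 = 62241467523 / 21093392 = 2950.76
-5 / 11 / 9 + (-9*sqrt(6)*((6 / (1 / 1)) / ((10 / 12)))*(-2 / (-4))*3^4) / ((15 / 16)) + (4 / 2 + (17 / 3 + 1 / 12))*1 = 3049 / 396 - 69984*sqrt(6) / 25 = -6849.30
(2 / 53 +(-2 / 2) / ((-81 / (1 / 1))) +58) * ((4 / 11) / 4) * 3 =249209 / 15741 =15.83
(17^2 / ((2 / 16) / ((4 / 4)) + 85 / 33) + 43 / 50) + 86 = 6911359 / 35650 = 193.87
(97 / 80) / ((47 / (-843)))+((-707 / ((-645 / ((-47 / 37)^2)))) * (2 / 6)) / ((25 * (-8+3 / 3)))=-1083230805793 / 49801482000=-21.75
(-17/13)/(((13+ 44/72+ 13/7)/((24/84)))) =-612/25337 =-0.02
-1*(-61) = 61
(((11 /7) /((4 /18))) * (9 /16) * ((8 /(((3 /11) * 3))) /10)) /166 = 1089 /46480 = 0.02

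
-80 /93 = -0.86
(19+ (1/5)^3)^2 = 5645376/15625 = 361.30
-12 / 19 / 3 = -4 / 19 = -0.21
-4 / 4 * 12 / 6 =-2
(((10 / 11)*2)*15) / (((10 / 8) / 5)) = 1200 / 11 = 109.09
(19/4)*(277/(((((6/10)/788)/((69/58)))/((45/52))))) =5365496925/3016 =1779010.92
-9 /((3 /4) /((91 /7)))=-156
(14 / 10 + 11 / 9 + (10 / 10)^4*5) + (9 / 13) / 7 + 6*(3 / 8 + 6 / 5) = 281263 / 16380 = 17.17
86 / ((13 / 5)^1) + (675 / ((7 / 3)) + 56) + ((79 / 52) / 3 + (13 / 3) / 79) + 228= 4027547 / 6636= 606.92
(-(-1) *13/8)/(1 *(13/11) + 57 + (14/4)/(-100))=3575/127923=0.03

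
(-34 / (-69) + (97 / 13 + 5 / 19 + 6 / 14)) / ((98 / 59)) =60857261 / 11691498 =5.21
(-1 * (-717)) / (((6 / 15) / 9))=32265 / 2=16132.50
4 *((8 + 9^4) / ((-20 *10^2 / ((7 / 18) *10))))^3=-97228123877087 / 11664000000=-8335.74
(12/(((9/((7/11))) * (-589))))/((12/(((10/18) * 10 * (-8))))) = 2800/524799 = 0.01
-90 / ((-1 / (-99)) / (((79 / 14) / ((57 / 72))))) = -8446680 / 133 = -63508.87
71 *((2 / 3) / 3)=142 / 9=15.78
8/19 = 0.42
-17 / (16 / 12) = -51 / 4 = -12.75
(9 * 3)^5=14348907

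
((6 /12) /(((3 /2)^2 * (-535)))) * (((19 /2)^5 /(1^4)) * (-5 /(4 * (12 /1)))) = 2476099 /739584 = 3.35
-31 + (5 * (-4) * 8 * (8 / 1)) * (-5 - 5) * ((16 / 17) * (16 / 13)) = 14796.15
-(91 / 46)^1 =-91 / 46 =-1.98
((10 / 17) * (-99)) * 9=-8910 / 17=-524.12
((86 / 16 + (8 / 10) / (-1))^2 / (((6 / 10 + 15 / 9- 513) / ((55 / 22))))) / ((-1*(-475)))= -100467 / 465788800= -0.00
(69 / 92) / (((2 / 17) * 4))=51 / 32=1.59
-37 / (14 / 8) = -148 / 7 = -21.14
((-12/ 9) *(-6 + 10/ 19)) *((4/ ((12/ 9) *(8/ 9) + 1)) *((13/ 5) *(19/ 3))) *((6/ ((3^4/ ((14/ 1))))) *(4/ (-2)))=-1211392/ 2655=-456.27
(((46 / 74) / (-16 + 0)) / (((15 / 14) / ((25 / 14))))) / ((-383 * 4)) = 115 / 2720832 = 0.00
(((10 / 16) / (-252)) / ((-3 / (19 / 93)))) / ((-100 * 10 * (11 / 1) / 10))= -19 / 123742080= -0.00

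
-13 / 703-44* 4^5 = -31674381 / 703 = -45056.02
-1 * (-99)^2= -9801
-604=-604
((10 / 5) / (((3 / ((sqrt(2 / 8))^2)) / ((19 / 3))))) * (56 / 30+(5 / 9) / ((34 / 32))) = 17366 / 6885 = 2.52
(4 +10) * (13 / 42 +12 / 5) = 37.93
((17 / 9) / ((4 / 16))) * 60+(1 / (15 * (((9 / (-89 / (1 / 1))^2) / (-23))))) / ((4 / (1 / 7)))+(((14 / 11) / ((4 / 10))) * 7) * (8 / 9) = 17668787 / 41580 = 424.93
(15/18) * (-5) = -4.17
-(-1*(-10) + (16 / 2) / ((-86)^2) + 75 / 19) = -490023 / 35131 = -13.95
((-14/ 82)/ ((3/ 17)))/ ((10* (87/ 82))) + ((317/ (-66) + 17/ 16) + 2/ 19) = -16261951/ 4363920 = -3.73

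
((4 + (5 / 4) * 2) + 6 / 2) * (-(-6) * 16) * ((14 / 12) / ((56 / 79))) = 1501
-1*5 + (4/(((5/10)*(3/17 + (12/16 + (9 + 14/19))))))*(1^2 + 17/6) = -3817/1797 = -2.12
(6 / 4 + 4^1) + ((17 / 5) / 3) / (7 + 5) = 1007 / 180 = 5.59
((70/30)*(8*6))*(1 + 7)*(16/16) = 896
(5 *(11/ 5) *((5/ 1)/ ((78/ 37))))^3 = 8427392875/ 474552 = 17758.63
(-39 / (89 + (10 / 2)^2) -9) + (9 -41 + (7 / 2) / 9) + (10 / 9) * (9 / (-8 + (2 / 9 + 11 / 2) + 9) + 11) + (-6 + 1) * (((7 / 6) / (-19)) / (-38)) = -42853373 / 1572516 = -27.25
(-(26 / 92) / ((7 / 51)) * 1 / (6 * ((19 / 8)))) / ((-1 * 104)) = 17 / 12236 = 0.00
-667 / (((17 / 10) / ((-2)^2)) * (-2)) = 13340 / 17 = 784.71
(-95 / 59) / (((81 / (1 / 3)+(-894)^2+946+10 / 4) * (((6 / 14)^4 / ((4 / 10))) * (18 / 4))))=-364952 / 68854374405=-0.00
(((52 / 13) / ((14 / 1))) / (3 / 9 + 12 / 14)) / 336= 1 / 1400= 0.00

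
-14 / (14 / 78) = -78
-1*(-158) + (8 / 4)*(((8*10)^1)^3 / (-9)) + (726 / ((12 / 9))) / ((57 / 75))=-38612939 / 342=-112903.33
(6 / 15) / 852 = 1 / 2130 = 0.00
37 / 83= 0.45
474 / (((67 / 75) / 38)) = 1350900 / 67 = 20162.69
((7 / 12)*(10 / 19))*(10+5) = 175 / 38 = 4.61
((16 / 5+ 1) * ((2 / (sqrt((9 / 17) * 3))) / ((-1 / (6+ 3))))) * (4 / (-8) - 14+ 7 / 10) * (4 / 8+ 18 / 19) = 15939 * sqrt(51) / 95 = 1198.18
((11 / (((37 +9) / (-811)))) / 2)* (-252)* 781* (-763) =-334911191769 / 23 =-14561356163.87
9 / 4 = 2.25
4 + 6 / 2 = 7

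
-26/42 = -13/21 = -0.62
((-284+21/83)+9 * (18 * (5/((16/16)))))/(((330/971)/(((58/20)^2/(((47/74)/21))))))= 9238206734071/21455500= 430575.22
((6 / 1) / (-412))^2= 9 / 42436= 0.00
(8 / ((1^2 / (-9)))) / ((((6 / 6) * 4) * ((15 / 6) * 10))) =-18 / 25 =-0.72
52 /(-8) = -13 /2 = -6.50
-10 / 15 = -2 / 3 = -0.67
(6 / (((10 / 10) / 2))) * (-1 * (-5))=60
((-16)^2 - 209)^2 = 2209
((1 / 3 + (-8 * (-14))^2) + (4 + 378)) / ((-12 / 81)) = -349011 / 4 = -87252.75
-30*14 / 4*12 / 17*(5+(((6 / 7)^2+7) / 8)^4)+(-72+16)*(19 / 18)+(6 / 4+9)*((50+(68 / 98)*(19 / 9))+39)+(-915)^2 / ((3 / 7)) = 252114529212063547 / 129026128896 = 1953980.42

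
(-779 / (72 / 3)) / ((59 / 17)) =-13243 / 1416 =-9.35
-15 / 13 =-1.15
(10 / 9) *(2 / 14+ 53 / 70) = 1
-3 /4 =-0.75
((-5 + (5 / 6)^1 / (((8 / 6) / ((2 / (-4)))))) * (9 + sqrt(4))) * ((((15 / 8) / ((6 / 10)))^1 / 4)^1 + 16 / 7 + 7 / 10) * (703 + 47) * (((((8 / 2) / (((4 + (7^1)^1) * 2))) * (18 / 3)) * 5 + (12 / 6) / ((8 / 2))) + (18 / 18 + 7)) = -8257110375 / 3584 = -2303881.24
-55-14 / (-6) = -158 / 3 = -52.67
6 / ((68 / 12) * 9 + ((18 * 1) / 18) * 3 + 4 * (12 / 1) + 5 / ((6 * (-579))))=20844 / 354343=0.06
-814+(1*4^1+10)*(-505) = -7884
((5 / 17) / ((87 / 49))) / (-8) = -245 / 11832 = -0.02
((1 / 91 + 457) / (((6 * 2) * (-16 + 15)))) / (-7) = 10397 / 1911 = 5.44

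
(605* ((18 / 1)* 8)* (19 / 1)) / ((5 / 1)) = 331056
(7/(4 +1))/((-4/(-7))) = 49/20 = 2.45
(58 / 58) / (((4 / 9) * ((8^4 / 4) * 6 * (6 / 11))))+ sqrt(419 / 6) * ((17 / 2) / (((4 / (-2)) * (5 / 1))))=11 / 16384 -17 * sqrt(2514) / 120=-7.10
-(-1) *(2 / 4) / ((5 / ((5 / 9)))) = 1 / 18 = 0.06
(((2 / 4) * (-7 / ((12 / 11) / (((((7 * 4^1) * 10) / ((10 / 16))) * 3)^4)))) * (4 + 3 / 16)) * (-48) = 2104130229239808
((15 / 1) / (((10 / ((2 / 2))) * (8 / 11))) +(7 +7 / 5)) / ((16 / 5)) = 837 / 256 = 3.27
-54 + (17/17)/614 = -33155/614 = -54.00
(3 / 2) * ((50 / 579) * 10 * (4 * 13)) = 13000 / 193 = 67.36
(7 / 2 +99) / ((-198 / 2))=-205 / 198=-1.04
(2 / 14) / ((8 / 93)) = 93 / 56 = 1.66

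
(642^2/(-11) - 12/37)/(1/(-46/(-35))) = -20043120/407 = -49246.00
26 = 26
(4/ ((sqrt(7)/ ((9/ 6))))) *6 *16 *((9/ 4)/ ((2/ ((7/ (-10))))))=-324 *sqrt(7)/ 5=-171.44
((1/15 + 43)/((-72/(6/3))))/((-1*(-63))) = -323/17010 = -0.02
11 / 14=0.79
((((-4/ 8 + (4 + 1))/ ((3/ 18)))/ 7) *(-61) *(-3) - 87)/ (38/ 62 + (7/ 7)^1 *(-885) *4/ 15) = -134292/ 51079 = -2.63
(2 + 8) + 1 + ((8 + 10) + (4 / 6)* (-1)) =85 / 3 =28.33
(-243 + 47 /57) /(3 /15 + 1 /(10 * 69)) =-3174920 /2641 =-1202.17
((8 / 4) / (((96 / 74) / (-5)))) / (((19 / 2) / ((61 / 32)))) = -11285 / 7296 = -1.55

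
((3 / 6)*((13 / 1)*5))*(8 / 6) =130 / 3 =43.33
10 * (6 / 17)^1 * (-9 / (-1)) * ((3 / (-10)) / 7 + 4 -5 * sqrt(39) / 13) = 14958 / 119 -2700 * sqrt(39) / 221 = 49.40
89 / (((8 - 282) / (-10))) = 445 / 137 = 3.25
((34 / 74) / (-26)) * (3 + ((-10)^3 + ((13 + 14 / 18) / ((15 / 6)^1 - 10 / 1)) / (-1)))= 61727 / 3510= 17.59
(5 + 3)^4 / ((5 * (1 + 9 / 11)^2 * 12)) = 7744 / 375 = 20.65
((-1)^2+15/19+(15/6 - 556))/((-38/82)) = 859565/722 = 1190.53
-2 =-2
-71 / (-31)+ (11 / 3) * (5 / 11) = 368 / 93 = 3.96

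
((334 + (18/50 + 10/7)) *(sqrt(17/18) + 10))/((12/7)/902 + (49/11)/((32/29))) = 424033808 *sqrt(34)/30601425 + 1696135232/2040095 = 912.20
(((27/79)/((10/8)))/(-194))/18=-3/38315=-0.00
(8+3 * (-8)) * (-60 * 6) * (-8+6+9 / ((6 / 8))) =57600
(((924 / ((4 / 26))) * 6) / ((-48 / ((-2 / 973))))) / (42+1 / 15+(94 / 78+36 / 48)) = 167310 / 4772843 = 0.04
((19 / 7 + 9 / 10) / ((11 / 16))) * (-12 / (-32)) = 69 / 35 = 1.97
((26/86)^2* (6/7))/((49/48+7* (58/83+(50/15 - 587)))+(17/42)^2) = -84835296/4417638157171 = -0.00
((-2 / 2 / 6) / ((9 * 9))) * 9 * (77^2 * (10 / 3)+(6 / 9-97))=-364.20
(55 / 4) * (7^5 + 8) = 924825 / 4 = 231206.25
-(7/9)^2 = -49/81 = -0.60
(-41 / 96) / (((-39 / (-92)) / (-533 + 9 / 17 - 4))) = 358340 / 663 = 540.48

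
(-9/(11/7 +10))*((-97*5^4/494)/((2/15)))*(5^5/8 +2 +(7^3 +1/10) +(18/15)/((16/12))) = 12504209375/23712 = 527336.77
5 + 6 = 11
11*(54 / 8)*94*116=809622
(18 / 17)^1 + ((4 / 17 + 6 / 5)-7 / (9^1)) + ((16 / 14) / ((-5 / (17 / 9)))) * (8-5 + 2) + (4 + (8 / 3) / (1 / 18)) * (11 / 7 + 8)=380413 / 765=497.27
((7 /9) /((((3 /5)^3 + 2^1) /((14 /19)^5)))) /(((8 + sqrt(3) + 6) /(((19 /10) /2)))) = 329417200 /62703818829-23529800*sqrt(3) /62703818829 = 0.00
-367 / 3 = -122.33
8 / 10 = 4 / 5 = 0.80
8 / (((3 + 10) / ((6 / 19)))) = 48 / 247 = 0.19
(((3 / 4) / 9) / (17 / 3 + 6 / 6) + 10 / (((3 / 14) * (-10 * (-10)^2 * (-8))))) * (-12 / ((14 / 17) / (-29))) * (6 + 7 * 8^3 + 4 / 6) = 14604139 / 525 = 27817.41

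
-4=-4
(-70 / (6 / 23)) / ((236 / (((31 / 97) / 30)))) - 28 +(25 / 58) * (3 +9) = -272925811 / 11949624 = -22.84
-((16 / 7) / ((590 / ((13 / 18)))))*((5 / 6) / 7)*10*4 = -1040 / 78057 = -0.01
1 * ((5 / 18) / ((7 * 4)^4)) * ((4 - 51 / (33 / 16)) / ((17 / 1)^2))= -95 / 2930987136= -0.00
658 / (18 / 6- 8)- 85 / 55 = -7323 / 55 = -133.15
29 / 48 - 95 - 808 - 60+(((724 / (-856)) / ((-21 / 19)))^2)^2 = -24525126010497839 / 25492491882081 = -962.05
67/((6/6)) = 67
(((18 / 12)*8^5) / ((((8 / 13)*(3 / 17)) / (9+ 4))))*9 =52955136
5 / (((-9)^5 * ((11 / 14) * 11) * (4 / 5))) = -175 / 14289858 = -0.00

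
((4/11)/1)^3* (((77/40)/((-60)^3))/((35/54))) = -1/1512500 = -0.00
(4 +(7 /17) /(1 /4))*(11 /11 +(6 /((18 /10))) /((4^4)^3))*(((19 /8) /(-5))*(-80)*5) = 2390753755 /2228224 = 1072.94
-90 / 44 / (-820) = 9 / 3608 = 0.00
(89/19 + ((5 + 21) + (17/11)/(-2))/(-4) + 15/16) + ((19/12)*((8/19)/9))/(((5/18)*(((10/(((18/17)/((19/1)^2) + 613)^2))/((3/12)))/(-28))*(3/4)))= -139489406908300081/1491445652400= -93526.31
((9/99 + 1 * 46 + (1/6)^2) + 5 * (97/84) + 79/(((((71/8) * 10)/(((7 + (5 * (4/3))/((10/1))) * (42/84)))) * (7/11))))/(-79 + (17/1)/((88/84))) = -28170949/30886065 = -0.91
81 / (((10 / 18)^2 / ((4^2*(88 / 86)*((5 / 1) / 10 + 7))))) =6928416 / 215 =32225.19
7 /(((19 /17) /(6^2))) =4284 /19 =225.47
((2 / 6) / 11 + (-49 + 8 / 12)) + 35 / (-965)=-307873 / 6369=-48.34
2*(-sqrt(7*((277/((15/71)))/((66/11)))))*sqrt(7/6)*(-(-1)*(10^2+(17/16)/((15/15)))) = -3773*sqrt(295005)/240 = -8538.67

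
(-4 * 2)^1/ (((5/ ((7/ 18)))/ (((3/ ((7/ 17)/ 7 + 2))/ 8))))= -17/ 150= -0.11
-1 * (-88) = 88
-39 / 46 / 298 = -39 / 13708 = -0.00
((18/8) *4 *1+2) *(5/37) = 55/37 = 1.49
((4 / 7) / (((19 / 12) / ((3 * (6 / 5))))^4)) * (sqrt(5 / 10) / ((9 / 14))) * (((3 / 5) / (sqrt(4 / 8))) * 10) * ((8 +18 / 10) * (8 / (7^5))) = 92876046336 / 139687821875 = 0.66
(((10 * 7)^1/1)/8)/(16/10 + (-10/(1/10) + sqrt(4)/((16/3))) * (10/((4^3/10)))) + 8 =783208/98601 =7.94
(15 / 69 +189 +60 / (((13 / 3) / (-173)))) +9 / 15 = -3297323 / 1495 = -2205.57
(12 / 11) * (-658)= -7896 / 11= -717.82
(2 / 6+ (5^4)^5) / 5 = 286102294921876 / 15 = 19073486328125.07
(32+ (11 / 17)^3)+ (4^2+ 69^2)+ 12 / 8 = 47270635 / 9826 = 4810.77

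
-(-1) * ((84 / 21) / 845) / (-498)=-2 / 210405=-0.00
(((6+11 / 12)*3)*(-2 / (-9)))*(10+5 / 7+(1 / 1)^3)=54.02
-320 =-320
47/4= 11.75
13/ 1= 13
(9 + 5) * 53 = 742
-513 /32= -16.03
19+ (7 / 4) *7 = 125 / 4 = 31.25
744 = 744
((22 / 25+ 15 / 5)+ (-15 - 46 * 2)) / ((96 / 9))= -3867 / 400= -9.67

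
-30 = -30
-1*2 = -2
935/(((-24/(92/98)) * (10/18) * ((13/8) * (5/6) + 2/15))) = -15180/343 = -44.26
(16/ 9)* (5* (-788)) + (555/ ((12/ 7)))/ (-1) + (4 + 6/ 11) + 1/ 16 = -11600561/ 1584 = -7323.59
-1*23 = -23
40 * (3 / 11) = 120 / 11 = 10.91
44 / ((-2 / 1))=-22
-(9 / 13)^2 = -81 / 169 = -0.48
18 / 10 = 9 / 5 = 1.80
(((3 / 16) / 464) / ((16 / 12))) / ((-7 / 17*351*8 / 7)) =-17 / 9265152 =-0.00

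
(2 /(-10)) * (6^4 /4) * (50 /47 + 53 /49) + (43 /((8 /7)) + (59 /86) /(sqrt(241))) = -9341057 /92120 + 59 * sqrt(241) /20726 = -101.36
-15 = -15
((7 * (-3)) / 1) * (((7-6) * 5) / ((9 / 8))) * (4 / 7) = -160 / 3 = -53.33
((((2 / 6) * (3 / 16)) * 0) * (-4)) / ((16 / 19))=0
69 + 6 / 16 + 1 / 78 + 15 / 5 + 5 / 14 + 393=1017187 / 2184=465.74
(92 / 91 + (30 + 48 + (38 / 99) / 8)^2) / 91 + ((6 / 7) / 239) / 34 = 353243904076237 / 5276184561648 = 66.95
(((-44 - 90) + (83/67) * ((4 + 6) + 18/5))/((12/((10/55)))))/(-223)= 0.01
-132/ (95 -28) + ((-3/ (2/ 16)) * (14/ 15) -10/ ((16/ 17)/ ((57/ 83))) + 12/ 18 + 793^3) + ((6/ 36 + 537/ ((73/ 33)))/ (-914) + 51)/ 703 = 7804553487668824948211/ 15650511151560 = 498677226.07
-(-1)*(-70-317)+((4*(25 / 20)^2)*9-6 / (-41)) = -54219 / 164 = -330.60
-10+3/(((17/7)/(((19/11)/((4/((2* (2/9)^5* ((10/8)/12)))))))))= -110420965/11042163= -10.00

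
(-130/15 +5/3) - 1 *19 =-26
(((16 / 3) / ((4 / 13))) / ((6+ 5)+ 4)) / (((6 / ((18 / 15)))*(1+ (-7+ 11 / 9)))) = -52 / 1075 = -0.05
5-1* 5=0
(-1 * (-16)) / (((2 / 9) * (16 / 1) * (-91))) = -9 / 182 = -0.05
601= 601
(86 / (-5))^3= -636056 / 125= -5088.45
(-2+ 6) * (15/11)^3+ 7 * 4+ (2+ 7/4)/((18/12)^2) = 39.81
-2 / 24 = -1 / 12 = -0.08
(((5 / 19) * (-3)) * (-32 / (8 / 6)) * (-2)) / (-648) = 10 / 171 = 0.06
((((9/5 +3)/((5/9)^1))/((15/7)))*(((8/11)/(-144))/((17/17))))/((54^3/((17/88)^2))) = -2023/419169168000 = -0.00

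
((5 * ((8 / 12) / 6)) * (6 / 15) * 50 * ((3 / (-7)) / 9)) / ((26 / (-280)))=2000 / 351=5.70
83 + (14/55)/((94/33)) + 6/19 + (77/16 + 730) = 818.22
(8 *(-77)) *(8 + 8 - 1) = -9240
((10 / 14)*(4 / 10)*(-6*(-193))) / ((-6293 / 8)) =-18528 / 44051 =-0.42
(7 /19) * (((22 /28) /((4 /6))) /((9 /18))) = 33 /38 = 0.87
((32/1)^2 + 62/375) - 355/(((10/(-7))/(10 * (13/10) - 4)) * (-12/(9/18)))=5585867/6000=930.98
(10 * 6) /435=4 /29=0.14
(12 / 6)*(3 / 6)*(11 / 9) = 11 / 9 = 1.22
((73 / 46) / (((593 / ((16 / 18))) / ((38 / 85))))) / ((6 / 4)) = 22192 / 31301505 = 0.00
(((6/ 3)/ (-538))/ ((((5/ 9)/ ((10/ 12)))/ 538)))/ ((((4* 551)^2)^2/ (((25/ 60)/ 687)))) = -5/ 64842998443097088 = -0.00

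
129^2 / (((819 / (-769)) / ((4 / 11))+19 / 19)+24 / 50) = -29760300 / 2591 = -11486.03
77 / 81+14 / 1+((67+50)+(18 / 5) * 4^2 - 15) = 70693 / 405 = 174.55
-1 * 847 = -847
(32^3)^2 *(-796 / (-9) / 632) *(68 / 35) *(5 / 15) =7264937181184 / 74655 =97313471.05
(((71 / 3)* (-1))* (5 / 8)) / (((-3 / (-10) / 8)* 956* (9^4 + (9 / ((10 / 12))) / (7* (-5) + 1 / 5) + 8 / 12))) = -51475 / 818581692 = -0.00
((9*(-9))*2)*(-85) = 13770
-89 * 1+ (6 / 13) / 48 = -9255 / 104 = -88.99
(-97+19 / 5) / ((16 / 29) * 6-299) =13514 / 42875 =0.32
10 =10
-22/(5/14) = -308/5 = -61.60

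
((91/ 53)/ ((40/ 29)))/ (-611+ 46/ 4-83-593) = -2639/ 2704060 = -0.00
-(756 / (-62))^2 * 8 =-1143072 / 961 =-1189.46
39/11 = 3.55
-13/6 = -2.17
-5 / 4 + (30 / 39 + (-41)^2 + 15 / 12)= 21863 / 13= 1681.77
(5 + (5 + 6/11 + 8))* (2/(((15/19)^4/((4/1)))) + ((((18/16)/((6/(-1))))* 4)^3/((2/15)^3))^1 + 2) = -68468661253/23760000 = -2881.68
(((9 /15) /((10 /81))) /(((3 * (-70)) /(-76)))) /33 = 0.05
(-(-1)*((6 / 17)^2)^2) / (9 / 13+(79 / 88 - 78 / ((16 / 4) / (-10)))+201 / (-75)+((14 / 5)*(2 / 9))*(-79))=333590400 / 3111976006363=0.00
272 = 272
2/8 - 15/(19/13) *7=-5441/76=-71.59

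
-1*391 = -391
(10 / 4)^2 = 25 / 4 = 6.25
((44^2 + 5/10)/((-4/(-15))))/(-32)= -58095/256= -226.93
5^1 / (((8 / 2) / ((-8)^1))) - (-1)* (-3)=-13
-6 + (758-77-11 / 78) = 674.86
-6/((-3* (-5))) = -2/5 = -0.40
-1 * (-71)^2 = -5041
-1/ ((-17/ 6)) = 6/ 17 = 0.35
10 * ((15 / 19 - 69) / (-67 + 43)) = 540 / 19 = 28.42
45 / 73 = 0.62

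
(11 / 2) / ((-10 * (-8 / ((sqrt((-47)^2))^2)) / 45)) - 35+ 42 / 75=5439723 / 800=6799.65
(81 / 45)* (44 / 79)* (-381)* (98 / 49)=-301752 / 395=-763.93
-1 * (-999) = 999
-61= -61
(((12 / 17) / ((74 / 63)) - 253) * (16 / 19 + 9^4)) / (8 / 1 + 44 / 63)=-1246976534475 / 6549148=-190402.86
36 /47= 0.77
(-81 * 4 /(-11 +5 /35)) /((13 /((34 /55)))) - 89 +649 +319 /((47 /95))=770156691 /638495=1206.21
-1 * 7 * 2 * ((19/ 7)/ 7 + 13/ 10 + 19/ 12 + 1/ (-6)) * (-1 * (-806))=-35030.30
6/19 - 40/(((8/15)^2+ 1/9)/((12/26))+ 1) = -1010958/47633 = -21.22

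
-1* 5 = -5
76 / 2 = 38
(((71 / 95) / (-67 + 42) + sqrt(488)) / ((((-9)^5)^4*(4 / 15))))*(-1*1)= 71 / 7699854790736054907300 - 5*sqrt(122) / 8105110306037952534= -0.00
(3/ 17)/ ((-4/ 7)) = -21/ 68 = -0.31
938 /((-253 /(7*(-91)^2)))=-54373046 /253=-214913.23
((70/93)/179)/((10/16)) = 112/16647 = 0.01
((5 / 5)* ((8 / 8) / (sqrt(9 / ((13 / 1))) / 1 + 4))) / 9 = 0.02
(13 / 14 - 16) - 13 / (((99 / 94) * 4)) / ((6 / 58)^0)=-12583 / 693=-18.16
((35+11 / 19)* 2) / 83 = 1352 / 1577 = 0.86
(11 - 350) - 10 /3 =-1027 /3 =-342.33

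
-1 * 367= -367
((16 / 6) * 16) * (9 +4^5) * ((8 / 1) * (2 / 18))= 1057792 / 27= 39177.48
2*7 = 14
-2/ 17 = -0.12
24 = 24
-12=-12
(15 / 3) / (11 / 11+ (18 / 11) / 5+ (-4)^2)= 275 / 953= 0.29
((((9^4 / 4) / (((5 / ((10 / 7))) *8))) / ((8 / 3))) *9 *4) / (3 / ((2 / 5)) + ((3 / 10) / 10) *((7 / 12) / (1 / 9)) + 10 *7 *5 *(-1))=-4428675 / 1917118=-2.31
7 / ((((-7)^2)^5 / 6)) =6 / 40353607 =0.00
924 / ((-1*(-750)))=154 / 125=1.23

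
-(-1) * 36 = 36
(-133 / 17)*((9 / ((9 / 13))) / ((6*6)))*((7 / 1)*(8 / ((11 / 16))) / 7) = -55328 / 1683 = -32.87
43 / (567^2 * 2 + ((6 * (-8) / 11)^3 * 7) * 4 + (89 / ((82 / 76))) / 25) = 58663825 / 874029321992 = 0.00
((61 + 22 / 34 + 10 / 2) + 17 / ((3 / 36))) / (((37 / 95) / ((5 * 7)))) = 15298325 / 629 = 24321.66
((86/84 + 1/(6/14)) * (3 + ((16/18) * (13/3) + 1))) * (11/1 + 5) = 79712/189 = 421.76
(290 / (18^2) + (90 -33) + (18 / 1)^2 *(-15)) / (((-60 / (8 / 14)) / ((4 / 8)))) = 777941 / 34020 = 22.87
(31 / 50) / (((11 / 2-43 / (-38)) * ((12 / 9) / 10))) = 589 / 840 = 0.70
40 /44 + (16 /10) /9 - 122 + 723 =298033 /495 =602.09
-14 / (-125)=14 / 125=0.11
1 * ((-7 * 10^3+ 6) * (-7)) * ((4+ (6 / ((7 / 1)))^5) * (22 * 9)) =103866439248 / 2401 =43259658.16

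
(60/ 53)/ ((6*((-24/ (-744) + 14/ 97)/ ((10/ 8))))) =75175/ 56286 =1.34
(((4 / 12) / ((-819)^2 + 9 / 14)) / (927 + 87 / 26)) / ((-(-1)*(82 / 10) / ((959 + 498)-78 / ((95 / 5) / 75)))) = 39736060 / 530851296456459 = 0.00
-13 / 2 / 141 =-13 / 282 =-0.05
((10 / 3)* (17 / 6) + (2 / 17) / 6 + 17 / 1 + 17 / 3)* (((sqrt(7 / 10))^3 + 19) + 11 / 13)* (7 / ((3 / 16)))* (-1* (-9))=963536* sqrt(70) / 1275 + 47350912 / 221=220580.28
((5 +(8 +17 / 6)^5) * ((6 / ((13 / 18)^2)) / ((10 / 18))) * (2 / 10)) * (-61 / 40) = -127404179649 / 135200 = -942338.61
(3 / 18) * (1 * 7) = 7 / 6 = 1.17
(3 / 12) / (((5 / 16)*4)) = 1 / 5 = 0.20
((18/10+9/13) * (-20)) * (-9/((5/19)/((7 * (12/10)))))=4653936/325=14319.80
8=8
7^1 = 7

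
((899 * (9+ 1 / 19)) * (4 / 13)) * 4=2474048 / 247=10016.39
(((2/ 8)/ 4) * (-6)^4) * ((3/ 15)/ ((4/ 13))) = 1053/ 20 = 52.65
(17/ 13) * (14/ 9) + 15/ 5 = 589/ 117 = 5.03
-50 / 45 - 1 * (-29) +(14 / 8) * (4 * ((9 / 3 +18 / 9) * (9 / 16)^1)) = 6851 / 144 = 47.58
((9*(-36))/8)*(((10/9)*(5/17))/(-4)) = 225/68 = 3.31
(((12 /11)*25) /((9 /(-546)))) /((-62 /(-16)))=-145600 /341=-426.98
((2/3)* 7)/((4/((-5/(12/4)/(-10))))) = 7/36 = 0.19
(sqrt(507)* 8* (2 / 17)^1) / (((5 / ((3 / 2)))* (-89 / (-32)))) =9984* sqrt(3) / 7565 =2.29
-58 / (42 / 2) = -58 / 21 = -2.76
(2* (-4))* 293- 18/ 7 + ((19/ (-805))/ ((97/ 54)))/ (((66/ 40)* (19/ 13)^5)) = -52533785772682/ 22387453627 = -2346.57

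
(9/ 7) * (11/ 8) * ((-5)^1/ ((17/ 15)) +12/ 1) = 12771/ 952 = 13.41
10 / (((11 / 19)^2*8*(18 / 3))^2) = 651605 / 16866432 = 0.04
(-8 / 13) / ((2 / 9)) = -36 / 13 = -2.77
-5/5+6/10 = -2/5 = -0.40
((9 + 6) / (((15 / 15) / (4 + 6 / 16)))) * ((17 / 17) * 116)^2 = 883050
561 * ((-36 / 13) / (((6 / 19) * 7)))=-63954 / 91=-702.79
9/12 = 3/4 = 0.75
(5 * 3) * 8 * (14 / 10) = 168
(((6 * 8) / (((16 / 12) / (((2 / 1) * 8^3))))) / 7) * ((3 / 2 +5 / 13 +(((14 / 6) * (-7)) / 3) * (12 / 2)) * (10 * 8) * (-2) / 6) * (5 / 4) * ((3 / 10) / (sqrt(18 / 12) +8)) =67436544 / 325-4214784 * sqrt(6) / 325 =175730.69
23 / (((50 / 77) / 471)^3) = 1097141727661749 / 125000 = 8777133821.29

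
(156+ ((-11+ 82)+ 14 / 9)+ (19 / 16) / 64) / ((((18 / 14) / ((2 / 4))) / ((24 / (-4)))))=-14745773 / 27648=-533.34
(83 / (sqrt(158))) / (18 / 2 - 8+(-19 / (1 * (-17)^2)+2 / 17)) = 23987 * sqrt(158) / 48032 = 6.28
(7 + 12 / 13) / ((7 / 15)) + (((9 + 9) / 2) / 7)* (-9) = 492 / 91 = 5.41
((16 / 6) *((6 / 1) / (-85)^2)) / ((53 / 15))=48 / 76585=0.00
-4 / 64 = -1 / 16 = -0.06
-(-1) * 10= 10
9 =9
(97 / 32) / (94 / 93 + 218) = 9021 / 651776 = 0.01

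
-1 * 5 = -5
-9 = -9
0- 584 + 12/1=-572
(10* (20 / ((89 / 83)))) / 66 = 8300 / 2937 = 2.83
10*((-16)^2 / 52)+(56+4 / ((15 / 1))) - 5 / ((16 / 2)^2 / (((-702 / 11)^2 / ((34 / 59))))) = -5733006197 / 12835680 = -446.65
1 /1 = 1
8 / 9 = 0.89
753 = 753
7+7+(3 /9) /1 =43 /3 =14.33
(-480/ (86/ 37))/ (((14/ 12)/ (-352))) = 18754560/ 301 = 62307.51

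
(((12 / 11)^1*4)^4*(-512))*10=-27179089920 / 14641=-1856368.41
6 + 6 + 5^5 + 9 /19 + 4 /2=59650 /19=3139.47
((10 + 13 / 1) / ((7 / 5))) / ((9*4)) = 115 / 252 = 0.46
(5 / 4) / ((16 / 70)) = 175 / 32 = 5.47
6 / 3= 2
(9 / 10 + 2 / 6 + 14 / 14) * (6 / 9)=67 / 45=1.49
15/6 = 5/2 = 2.50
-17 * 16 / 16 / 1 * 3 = -51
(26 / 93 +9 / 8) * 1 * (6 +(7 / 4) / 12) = 8.63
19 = 19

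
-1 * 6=-6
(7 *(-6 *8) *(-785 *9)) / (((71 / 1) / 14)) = 33233760 / 71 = 468081.13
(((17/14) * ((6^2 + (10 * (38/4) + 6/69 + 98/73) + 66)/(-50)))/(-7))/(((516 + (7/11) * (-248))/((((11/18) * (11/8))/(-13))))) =-0.00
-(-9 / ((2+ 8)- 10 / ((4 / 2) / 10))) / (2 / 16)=-9 / 5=-1.80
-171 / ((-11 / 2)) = 342 / 11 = 31.09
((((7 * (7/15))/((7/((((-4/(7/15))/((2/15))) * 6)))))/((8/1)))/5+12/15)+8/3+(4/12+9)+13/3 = 379/30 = 12.63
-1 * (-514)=514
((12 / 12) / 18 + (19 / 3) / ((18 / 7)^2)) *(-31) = -30535 / 972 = -31.41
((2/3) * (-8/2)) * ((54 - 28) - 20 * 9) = 1232/3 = 410.67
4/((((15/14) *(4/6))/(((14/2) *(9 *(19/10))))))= 16758/25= 670.32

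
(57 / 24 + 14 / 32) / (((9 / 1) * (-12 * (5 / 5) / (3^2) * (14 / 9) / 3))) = -405 / 896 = -0.45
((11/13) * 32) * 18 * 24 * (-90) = -13685760/13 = -1052750.77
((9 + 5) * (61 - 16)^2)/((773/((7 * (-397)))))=-78784650/773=-101920.63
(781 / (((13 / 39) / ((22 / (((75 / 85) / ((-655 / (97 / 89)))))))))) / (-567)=3405523946 / 54999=61919.74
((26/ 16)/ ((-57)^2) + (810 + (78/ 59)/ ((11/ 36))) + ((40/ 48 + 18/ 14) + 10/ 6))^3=901544111317279639674539581529287/ 1646445295343084845948416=547570037.02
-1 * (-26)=26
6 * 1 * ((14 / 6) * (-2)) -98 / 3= -182 / 3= -60.67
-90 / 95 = -18 / 19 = -0.95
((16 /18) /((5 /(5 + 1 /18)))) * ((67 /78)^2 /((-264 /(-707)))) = 22216061 /12509640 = 1.78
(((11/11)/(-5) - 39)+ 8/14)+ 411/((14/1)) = -649/70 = -9.27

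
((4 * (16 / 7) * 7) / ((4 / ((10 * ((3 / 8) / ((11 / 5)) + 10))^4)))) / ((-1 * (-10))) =80205131328125 / 468512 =171191199.65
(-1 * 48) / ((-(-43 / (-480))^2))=5981.18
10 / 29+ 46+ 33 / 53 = 72189 / 1537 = 46.97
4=4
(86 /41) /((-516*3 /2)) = -1 /369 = -0.00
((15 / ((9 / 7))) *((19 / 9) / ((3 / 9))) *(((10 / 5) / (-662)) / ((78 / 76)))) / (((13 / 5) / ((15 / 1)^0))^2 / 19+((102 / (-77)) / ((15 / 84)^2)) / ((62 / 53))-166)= 818621650 / 757086631821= 0.00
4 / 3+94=286 / 3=95.33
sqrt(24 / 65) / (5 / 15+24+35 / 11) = 33 *sqrt(390) / 29510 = 0.02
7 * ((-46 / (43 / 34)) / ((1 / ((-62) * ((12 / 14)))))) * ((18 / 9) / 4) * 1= 290904 / 43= 6765.21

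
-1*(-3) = 3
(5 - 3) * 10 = 20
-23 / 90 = -0.26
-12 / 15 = -4 / 5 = -0.80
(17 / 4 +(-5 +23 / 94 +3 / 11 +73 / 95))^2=11081562361 / 38596531600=0.29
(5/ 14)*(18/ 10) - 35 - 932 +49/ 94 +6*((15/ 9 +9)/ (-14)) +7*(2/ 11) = -969.13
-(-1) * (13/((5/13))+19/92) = 15643/460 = 34.01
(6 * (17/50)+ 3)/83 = 126/2075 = 0.06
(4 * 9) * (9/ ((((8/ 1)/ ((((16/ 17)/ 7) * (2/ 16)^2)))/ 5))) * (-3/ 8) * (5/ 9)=-675/ 7616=-0.09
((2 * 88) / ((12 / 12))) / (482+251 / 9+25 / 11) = 1089 / 3169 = 0.34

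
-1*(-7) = 7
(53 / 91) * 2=106 / 91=1.16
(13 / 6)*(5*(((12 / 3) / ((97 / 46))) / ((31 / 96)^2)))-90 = 9981030 / 93217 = 107.07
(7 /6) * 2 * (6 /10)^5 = 567 /3125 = 0.18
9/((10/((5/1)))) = 9/2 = 4.50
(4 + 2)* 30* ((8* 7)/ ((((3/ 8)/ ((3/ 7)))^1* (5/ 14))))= 32256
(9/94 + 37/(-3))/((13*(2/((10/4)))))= -17255/14664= -1.18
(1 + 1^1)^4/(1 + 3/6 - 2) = -32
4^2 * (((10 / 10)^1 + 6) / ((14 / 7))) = 56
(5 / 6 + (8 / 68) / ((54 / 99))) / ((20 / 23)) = 2461 / 2040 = 1.21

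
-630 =-630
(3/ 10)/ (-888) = -1/ 2960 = -0.00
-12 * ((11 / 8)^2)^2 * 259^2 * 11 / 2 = -15825383.98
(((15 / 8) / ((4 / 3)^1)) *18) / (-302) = -405 / 4832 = -0.08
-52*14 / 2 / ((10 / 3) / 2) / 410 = -546 / 1025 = -0.53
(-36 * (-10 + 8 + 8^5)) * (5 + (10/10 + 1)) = -8257032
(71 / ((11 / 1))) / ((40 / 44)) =71 / 10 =7.10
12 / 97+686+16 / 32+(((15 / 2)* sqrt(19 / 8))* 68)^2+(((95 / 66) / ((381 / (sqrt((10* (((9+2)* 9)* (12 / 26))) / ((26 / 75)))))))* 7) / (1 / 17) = 56525* sqrt(110) / 36322+59987140 / 97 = 618440.45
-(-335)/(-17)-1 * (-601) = 581.29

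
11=11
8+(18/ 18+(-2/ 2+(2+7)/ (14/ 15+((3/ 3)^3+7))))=1207/ 134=9.01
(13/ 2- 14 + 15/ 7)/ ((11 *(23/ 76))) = -1.61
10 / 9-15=-125 / 9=-13.89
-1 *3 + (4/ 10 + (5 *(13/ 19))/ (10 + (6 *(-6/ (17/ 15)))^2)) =-14529021/ 5595310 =-2.60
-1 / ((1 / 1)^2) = -1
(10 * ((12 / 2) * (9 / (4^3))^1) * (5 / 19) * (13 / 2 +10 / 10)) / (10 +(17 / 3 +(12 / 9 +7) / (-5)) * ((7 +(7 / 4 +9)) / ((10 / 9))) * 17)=0.02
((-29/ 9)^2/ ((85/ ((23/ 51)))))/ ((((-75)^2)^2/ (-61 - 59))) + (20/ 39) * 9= 44440521425828/ 9628780078125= 4.62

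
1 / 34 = 0.03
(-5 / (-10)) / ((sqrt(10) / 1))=sqrt(10) / 20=0.16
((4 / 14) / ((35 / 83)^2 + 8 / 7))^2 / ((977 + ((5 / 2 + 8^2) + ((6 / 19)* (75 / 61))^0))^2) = 759333136 / 17700211814032449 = 0.00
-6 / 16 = -3 / 8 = -0.38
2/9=0.22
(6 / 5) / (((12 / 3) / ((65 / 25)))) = 39 / 50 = 0.78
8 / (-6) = -4 / 3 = -1.33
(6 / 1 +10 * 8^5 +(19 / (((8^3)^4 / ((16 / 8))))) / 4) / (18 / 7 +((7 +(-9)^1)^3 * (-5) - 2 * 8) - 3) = 315257746351980677 / 22677427322880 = 13901.83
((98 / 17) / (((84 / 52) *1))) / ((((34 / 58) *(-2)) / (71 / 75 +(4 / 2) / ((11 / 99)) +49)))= -13448344 / 65025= -206.82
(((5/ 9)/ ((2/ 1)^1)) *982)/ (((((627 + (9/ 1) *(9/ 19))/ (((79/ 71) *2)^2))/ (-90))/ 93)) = -180489095900/ 10076959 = -17911.07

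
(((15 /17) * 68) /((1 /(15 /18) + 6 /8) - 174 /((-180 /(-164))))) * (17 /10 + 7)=-6264 /1879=-3.33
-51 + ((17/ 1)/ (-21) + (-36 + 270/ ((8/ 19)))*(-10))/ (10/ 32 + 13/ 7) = -2071091/ 729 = -2841.00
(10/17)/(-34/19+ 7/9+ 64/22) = 18810/60673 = 0.31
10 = 10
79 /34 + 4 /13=1163 /442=2.63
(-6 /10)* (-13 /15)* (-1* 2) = -26 /25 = -1.04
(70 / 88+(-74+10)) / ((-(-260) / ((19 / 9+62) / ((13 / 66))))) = -534879 / 6760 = -79.12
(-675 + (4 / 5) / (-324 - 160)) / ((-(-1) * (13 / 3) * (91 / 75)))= -18376920 / 143143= -128.38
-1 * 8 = -8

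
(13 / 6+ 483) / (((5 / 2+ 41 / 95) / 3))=276545 / 557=496.49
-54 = -54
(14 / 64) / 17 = 7 / 544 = 0.01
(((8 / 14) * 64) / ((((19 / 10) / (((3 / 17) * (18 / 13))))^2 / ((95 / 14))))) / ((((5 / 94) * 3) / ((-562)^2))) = 369382842777600 / 45470971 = 8123487.02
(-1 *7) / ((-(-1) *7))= -1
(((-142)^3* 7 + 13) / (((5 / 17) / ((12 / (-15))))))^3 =162029871111272640336386.70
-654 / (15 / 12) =-2616 / 5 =-523.20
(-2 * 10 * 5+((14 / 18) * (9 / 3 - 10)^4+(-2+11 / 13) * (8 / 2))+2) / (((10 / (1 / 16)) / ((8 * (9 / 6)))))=41297 / 312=132.36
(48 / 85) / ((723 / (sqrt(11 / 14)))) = 8* sqrt(154) / 143395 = 0.00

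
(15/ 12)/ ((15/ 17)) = 17/ 12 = 1.42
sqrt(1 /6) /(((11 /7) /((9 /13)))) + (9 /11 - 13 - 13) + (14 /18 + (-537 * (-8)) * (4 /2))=21 * sqrt(6) /286 + 848192 /99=8567.78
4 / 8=1 / 2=0.50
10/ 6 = 5/ 3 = 1.67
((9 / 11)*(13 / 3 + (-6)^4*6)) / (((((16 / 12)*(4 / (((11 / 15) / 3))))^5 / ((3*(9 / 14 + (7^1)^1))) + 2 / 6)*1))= 329091364503 / 11147690832457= 0.03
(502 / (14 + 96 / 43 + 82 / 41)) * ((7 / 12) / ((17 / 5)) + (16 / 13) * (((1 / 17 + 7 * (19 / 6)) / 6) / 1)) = 406216141 / 3118752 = 130.25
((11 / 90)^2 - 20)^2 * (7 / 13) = 183433674487 / 852930000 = 215.06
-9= -9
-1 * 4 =-4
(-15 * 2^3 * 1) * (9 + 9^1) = -2160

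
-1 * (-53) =53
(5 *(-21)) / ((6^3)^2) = -35 / 15552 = -0.00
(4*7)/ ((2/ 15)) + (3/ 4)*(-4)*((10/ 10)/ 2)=417/ 2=208.50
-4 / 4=-1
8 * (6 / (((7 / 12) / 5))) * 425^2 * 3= 1560600000 / 7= 222942857.14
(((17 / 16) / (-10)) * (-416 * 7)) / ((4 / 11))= 17017 / 20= 850.85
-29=-29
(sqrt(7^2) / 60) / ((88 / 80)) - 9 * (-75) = 44557 / 66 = 675.11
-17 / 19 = -0.89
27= 27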